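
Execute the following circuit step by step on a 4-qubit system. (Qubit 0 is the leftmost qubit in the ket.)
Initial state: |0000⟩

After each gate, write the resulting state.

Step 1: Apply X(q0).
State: |1000⟩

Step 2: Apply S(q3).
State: |1000⟩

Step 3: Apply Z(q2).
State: |1000⟩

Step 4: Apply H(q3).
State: 1/√2|1000⟩ + 1/√2|1001⟩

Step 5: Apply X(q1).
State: 1/√2|1100⟩ + 1/√2|1101⟩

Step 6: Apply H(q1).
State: 1/2|1000⟩ + 1/2|1001⟩ - 1/2|1100⟩ - 1/2|1101⟩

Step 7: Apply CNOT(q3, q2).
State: 1/2|1000⟩ + 1/2|1011⟩ - 1/2|1100⟩ - 1/2|1111⟩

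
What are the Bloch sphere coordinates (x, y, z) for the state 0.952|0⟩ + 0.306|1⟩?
(0.5826, 0, 0.8127)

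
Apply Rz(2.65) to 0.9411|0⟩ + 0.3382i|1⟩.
(0.229 - 0.9128i)|0⟩ + (-0.328 + 0.08229i)|1⟩

Rz(2.65) = [[e^(−iθ/2), 0], [0, e^(iθ/2)]] with e^(±iθ/2) = cos(θ/2) ± i·sin(θ/2); θ = 2.65, cos(θ/2) ≈ 0.243329, sin(θ/2) ≈ 0.969944.
With a = amp(|0⟩) = 0.9411 and b = amp(|1⟩) = 0.3382i:
new amp(|0⟩) = (0.243329 - 0.969944i)·a = (0.229 - 0.9128i)
new amp(|1⟩) = (0.243329 + 0.969944i)·b = (-0.328 + 0.08229i)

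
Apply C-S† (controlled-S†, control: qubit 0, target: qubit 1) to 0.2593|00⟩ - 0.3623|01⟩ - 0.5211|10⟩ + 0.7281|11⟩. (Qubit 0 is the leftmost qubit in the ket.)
0.2593|00⟩ - 0.3623|01⟩ - 0.5211|10⟩ - 0.7281i|11⟩

C-S† leaves the control-|0⟩ kets |00⟩, |01⟩ unchanged and applies S† to qubit 1 on the control-|1⟩ pair (|10⟩, |11⟩).
S† = [[1, 0], [0, -i]].
With a = amp(|10⟩) = -0.5211 and b = amp(|11⟩) = 0.7281:
new amp(|10⟩) = (1)·a = -0.5211
new amp(|11⟩) = (-i)·b = -0.7281i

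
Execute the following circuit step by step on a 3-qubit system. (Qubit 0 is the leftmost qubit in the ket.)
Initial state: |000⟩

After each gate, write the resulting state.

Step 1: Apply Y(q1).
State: i|010⟩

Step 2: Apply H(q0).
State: (1/√2)i|010⟩ + (1/√2)i|110⟩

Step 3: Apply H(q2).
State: (1/2)i|010⟩ + (1/2)i|011⟩ + (1/2)i|110⟩ + (1/2)i|111⟩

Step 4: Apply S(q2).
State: (1/2)i|010⟩ - 1/2|011⟩ + (1/2)i|110⟩ - 1/2|111⟩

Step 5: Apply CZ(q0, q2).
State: (1/2)i|010⟩ - 1/2|011⟩ + (1/2)i|110⟩ + 1/2|111⟩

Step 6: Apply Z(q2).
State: (1/2)i|010⟩ + 1/2|011⟩ + (1/2)i|110⟩ - 1/2|111⟩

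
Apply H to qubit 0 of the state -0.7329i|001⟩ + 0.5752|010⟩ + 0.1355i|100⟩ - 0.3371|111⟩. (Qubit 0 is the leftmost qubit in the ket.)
0.09581i|000⟩ - 0.5182i|001⟩ + 0.4067|010⟩ - 0.2384|011⟩ - 0.09581i|100⟩ - 0.5182i|101⟩ + 0.4067|110⟩ + 0.2384|111⟩

H on qubit 0 mixes each pair of kets that differ only in qubit 0: amplitudes (a, b) of (|…0…⟩, |…1…⟩) become ((a + b)/√2, (a − b)/√2). Kets absent from the input have amplitude 0.
(|000⟩, |100⟩): (a, b) = (0, 0.1355i) → (0.09581i, -0.09581i)
(|001⟩, |101⟩): (a, b) = (-0.7329i, 0) → (-0.5182i, -0.5182i)
(|010⟩, |110⟩): (a, b) = (0.5752, 0) → (0.4067, 0.4067)
(|011⟩, |111⟩): (a, b) = (0, -0.3371) → (-0.2384, 0.2384)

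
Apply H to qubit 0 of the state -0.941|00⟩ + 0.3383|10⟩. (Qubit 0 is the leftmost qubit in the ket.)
-0.4262|00⟩ - 0.9046|10⟩

H on qubit 0 mixes each pair of kets that differ only in qubit 0: amplitudes (a, b) of (|…0…⟩, |…1…⟩) become ((a + b)/√2, (a − b)/√2). Kets absent from the input have amplitude 0.
(|00⟩, |10⟩): (a, b) = (-0.941, 0.3383) → (-0.4262, -0.9046)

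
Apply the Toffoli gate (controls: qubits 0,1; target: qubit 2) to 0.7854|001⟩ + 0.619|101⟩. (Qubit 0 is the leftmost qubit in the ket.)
0.7854|001⟩ + 0.619|101⟩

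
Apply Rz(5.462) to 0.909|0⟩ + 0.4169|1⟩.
(-0.8334 - 0.3628i)|0⟩ + (-0.3822 + 0.1664i)|1⟩

Rz(5.462) = [[e^(−iθ/2), 0], [0, e^(iθ/2)]] with e^(±iθ/2) = cos(θ/2) ± i·sin(θ/2); θ = 5.462, cos(θ/2) ≈ -0.916884, sin(θ/2) ≈ 0.399153.
With a = amp(|0⟩) = 0.909 and b = amp(|1⟩) = 0.4169:
new amp(|0⟩) = (-0.916884 - 0.399153i)·a = (-0.8334 - 0.3628i)
new amp(|1⟩) = (-0.916884 + 0.399153i)·b = (-0.3822 + 0.1664i)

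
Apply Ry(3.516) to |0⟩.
-0.1861|0⟩ + 0.9825|1⟩

Ry(3.516) = [[cos(θ/2), −sin(θ/2)], [sin(θ/2), cos(θ/2)]]; θ = 3.516, cos(θ/2) ≈ -0.186112, sin(θ/2) ≈ 0.982529.
With a = amp(|0⟩) = 1 and b = amp(|1⟩) = 0:
new amp(|0⟩) = (-0.186112)·a + (-0.982529)·b = -0.1861
new amp(|1⟩) = (0.982529)·a + (-0.186112)·b = 0.9825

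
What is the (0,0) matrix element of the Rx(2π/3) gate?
1/2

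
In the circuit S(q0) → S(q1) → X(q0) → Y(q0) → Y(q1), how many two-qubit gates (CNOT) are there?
0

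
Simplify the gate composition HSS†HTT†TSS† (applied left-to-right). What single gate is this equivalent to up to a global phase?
T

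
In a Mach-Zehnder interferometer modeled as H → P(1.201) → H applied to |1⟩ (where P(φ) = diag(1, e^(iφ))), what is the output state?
(0.3193 - 0.4662i)|0⟩ + (0.6807 + 0.4662i)|1⟩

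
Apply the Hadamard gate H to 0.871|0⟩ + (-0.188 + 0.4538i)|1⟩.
(0.483 + 0.3209i)|0⟩ + (0.7488 - 0.3209i)|1⟩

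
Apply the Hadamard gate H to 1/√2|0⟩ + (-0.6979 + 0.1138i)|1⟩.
(0.00651 + 0.08047i)|0⟩ + (0.9935 - 0.08047i)|1⟩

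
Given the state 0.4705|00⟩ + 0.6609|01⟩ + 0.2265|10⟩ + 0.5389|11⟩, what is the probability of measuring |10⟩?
0.0513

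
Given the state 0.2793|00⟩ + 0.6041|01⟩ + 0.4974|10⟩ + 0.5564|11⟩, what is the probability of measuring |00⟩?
0.07801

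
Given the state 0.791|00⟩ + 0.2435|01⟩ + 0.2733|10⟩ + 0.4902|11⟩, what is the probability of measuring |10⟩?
0.07469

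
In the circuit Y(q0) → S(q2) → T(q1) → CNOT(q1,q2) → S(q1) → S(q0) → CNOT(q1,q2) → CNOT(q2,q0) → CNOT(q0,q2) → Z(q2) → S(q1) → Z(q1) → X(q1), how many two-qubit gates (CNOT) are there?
4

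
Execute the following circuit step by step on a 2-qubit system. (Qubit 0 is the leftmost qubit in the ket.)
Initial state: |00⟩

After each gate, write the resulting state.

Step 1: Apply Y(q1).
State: i|01⟩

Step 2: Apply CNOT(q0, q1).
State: i|01⟩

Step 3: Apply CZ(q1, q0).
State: i|01⟩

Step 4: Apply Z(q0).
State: i|01⟩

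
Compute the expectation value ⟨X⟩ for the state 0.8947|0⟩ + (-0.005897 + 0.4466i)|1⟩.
-0.01055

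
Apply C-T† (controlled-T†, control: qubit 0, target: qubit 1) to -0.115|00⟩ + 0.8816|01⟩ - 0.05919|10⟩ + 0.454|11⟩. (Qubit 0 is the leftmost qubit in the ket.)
-0.115|00⟩ + 0.8816|01⟩ - 0.05919|10⟩ + (0.321 - 0.321i)|11⟩

C-T† leaves the control-|0⟩ kets |00⟩, |01⟩ unchanged and applies T† to qubit 1 on the control-|1⟩ pair (|10⟩, |11⟩).
T† = [[1, 0], [0, (1/√2 - (1/√2)i)]].
With a = amp(|10⟩) = -0.05919 and b = amp(|11⟩) = 0.454:
new amp(|10⟩) = (1)·a = -0.05919
new amp(|11⟩) = (1/√2 - (1/√2)i)·b = (0.321 - 0.321i)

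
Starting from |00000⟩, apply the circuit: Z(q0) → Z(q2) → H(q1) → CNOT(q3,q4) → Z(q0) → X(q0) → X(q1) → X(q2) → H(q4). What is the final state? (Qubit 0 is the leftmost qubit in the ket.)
1/2|10100⟩ + 1/2|10101⟩ + 1/2|11100⟩ + 1/2|11101⟩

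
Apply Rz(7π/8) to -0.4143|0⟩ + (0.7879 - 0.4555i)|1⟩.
(-0.08083 + 0.4063i)|0⟩ + (0.6005 + 0.6839i)|1⟩

Rz(7π/8) = [[e^(−iθ/2), 0], [0, e^(iθ/2)]] with e^(±iθ/2) = cos(θ/2) ± i·sin(θ/2); θ = 7π/8, cos(θ/2) ≈ 0.19509, sin(θ/2) ≈ 0.980785.
With a = amp(|0⟩) = -0.4143 and b = amp(|1⟩) = (0.7879 - 0.4555i):
new amp(|0⟩) = (0.19509 - 0.980785i)·a = (-0.08083 + 0.4063i)
new amp(|1⟩) = (0.19509 + 0.980785i)·b = (0.6005 + 0.6839i)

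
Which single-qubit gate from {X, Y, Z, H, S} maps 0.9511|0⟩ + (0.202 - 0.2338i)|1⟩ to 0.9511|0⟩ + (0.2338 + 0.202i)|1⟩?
S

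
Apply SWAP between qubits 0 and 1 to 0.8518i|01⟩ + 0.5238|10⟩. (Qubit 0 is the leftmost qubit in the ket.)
0.5238|01⟩ + 0.8518i|10⟩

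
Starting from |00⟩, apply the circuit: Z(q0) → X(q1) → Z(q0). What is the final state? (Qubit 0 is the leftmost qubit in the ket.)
|01⟩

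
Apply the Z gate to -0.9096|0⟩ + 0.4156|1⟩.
-0.9096|0⟩ - 0.4156|1⟩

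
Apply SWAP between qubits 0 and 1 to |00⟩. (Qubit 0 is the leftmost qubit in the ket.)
|00⟩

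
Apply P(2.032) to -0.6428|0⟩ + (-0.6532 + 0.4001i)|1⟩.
-0.6428|0⟩ + (-0.06761 - 0.763i)|1⟩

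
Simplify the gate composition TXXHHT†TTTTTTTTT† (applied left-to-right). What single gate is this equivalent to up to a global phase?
T†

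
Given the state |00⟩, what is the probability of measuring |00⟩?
1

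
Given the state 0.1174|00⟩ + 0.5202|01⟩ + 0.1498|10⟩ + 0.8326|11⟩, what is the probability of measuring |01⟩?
0.2706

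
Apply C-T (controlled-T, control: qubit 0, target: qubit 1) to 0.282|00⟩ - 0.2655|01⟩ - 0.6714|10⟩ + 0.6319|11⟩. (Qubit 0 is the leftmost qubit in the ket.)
0.282|00⟩ - 0.2655|01⟩ - 0.6714|10⟩ + (0.4468 + 0.4468i)|11⟩

C-T leaves the control-|0⟩ kets |00⟩, |01⟩ unchanged and applies T to qubit 1 on the control-|1⟩ pair (|10⟩, |11⟩).
T = [[1, 0], [0, (1/√2 + (1/√2)i)]].
With a = amp(|10⟩) = -0.6714 and b = amp(|11⟩) = 0.6319:
new amp(|10⟩) = (1)·a = -0.6714
new amp(|11⟩) = (1/√2 + (1/√2)i)·b = (0.4468 + 0.4468i)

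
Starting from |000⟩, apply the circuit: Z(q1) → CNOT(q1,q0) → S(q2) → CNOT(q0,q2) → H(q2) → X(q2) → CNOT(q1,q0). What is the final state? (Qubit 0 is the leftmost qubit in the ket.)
1/√2|000⟩ + 1/√2|001⟩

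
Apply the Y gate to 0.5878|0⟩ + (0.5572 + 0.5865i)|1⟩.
(0.5865 - 0.5572i)|0⟩ + 0.5878i|1⟩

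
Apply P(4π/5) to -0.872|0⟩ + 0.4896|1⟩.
-0.872|0⟩ + (-0.3961 + 0.2878i)|1⟩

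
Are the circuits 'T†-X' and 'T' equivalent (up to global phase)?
No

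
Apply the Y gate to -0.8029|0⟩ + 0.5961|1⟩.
-0.5961i|0⟩ - 0.8029i|1⟩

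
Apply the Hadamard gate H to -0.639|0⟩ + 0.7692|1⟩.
0.09207|0⟩ - 0.9957|1⟩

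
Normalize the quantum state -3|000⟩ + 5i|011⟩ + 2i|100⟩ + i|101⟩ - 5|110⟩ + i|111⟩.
-0.3721|000⟩ + 0.6202i|011⟩ + 0.2481i|100⟩ + 0.124i|101⟩ - 0.6202|110⟩ + 0.124i|111⟩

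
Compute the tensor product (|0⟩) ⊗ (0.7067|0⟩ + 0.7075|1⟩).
0.7067|00⟩ + 0.7075|01⟩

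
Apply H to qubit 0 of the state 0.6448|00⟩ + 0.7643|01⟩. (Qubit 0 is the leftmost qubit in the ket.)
0.4559|00⟩ + 0.5404|01⟩ + 0.4559|10⟩ + 0.5404|11⟩

H on qubit 0 mixes each pair of kets that differ only in qubit 0: amplitudes (a, b) of (|…0…⟩, |…1…⟩) become ((a + b)/√2, (a − b)/√2). Kets absent from the input have amplitude 0.
(|00⟩, |10⟩): (a, b) = (0.6448, 0) → (0.4559, 0.4559)
(|01⟩, |11⟩): (a, b) = (0.7643, 0) → (0.5404, 0.5404)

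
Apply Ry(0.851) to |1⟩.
-0.4128|0⟩ + 0.9108|1⟩

Ry(0.851) = [[cos(θ/2), −sin(θ/2)], [sin(θ/2), cos(θ/2)]]; θ = 0.851, cos(θ/2) ≈ 0.910832, sin(θ/2) ≈ 0.412776.
With a = amp(|0⟩) = 0 and b = amp(|1⟩) = 1:
new amp(|0⟩) = (0.910832)·a + (-0.412776)·b = -0.4128
new amp(|1⟩) = (0.412776)·a + (0.910832)·b = 0.9108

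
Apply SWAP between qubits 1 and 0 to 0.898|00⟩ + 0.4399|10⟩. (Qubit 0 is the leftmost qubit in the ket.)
0.898|00⟩ + 0.4399|01⟩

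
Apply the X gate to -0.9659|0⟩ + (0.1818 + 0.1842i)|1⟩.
(0.1818 + 0.1842i)|0⟩ - 0.9659|1⟩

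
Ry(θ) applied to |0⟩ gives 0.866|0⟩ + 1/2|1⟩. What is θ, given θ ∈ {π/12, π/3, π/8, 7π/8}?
π/3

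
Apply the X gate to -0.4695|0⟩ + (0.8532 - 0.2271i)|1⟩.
(0.8532 - 0.2271i)|0⟩ - 0.4695|1⟩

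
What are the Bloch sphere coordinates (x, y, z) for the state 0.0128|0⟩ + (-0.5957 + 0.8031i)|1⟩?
(-0.01525, 0.02056, -0.9997)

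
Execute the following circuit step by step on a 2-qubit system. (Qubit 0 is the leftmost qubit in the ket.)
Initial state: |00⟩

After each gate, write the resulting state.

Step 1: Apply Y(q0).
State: i|10⟩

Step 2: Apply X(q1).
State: i|11⟩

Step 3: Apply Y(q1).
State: |10⟩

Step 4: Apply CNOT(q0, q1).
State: |11⟩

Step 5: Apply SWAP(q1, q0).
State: |11⟩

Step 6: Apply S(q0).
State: i|11⟩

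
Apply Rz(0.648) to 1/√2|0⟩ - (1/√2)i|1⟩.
(0.6703 - 0.2251i)|0⟩ + (0.2251 - 0.6703i)|1⟩

Rz(0.648) = [[e^(−iθ/2), 0], [0, e^(iθ/2)]] with e^(±iθ/2) = cos(θ/2) ± i·sin(θ/2); θ = 0.648, cos(θ/2) ≈ 0.94797, sin(θ/2) ≈ 0.318361.
With a = amp(|0⟩) = 1/√2 and b = amp(|1⟩) = -(1/√2)i:
new amp(|0⟩) = (0.94797 - 0.318361i)·a = (0.6703 - 0.2251i)
new amp(|1⟩) = (0.94797 + 0.318361i)·b = (0.2251 - 0.6703i)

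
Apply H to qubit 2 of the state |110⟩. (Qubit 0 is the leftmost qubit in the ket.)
1/√2|110⟩ + 1/√2|111⟩

H on qubit 2 mixes each pair of kets that differ only in qubit 2: amplitudes (a, b) of (|…0…⟩, |…1…⟩) become ((a + b)/√2, (a − b)/√2). Kets absent from the input have amplitude 0.
(|110⟩, |111⟩): (a, b) = (1, 0) → (1/√2, 1/√2)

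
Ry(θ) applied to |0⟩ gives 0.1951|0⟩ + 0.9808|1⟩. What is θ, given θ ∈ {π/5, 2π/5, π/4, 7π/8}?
7π/8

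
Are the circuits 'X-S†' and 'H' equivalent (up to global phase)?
No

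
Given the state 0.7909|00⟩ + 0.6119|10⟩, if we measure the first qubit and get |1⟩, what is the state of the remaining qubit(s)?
|0⟩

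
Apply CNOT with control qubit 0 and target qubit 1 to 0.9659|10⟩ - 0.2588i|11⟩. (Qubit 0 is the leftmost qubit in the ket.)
-0.2588i|10⟩ + 0.9659|11⟩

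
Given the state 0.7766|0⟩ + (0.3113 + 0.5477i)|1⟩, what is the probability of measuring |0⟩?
0.6031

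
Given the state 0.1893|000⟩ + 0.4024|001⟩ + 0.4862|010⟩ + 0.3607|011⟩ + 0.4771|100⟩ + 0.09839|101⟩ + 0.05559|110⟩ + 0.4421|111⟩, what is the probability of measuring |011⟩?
0.1301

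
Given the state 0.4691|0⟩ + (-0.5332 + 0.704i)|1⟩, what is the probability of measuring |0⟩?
0.2201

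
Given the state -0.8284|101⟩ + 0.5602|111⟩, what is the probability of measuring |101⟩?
0.6862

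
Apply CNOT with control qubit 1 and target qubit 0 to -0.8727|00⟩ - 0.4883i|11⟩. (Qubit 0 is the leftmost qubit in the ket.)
-0.8727|00⟩ - 0.4883i|01⟩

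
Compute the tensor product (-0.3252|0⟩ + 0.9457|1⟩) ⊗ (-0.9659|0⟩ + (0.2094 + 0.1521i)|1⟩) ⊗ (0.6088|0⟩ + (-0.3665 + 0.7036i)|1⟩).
0.1912|000⟩ + (-0.1151 + 0.221i)|001⟩ + (-0.04146 - 0.03011i)|010⟩ + (0.05976 - 0.02978i)|011⟩ - 0.5561|100⟩ + (0.3348 - 0.6427i)|101⟩ + (0.1206 + 0.08757i)|110⟩ + (-0.1738 + 0.08662i)|111⟩

amp(|b₁b₂…⟩) = product of the factor amplitudes for bits b₁, b₂, …; only kets whose every factor amplitude is nonzero survive.
|000⟩: (-0.3252)(-0.9659)(0.6088) = 0.1912
|001⟩: (-0.3252)(-0.9659)(-0.3665 + 0.7036i) = (-0.1151 + 0.221i)
|010⟩: (-0.3252)(0.2094 + 0.1521i)(0.6088) = (-0.04146 - 0.03011i)
|011⟩: (-0.3252)(0.2094 + 0.1521i)(-0.3665 + 0.7036i) = (0.05976 - 0.02978i)
|100⟩: (0.9457)(-0.9659)(0.6088) = -0.5561
|101⟩: (0.9457)(-0.9659)(-0.3665 + 0.7036i) = (0.3348 - 0.6427i)
|110⟩: (0.9457)(0.2094 + 0.1521i)(0.6088) = (0.1206 + 0.08757i)
|111⟩: (0.9457)(0.2094 + 0.1521i)(-0.3665 + 0.7036i) = (-0.1738 + 0.08662i)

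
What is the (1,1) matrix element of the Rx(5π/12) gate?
0.7934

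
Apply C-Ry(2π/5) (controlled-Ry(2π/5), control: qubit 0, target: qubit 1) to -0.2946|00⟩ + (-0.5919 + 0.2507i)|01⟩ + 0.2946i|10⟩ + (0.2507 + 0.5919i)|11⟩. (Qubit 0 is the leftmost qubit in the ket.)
-0.2946|00⟩ + (-0.5919 + 0.2507i)|01⟩ + (-0.1474 - 0.1096i)|10⟩ + (0.2028 + 0.652i)|11⟩

C-Ry(2π/5) leaves the control-|0⟩ kets |00⟩, |01⟩ unchanged and applies Ry(2π/5) to qubit 1 on the control-|1⟩ pair (|10⟩, |11⟩).
Ry(2π/5) = [[cos(θ/2), −sin(θ/2)], [sin(θ/2), cos(θ/2)]]; θ = 2π/5, cos(θ/2) ≈ 0.809017, sin(θ/2) ≈ 0.587785.
With a = amp(|10⟩) = 0.2946i and b = amp(|11⟩) = (0.2507 + 0.5919i):
new amp(|10⟩) = (0.809017)·a + (-0.587785)·b = (-0.1474 - 0.1096i)
new amp(|11⟩) = (0.587785)·a + (0.809017)·b = (0.2028 + 0.652i)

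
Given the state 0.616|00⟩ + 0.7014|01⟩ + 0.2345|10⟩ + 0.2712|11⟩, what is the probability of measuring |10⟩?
0.05499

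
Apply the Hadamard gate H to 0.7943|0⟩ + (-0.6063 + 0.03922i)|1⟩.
(0.1329 + 0.02773i)|0⟩ + (0.9904 - 0.02773i)|1⟩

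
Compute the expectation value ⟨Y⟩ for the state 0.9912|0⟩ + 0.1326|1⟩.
0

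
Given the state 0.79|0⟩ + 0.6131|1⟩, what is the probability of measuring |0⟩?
0.6241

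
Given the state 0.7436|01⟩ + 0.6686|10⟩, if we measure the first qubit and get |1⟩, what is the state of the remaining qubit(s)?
|0⟩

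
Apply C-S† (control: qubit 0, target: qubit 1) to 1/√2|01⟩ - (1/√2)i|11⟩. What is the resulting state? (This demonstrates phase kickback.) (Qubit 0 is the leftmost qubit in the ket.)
1/√2|01⟩ - 1/√2|11⟩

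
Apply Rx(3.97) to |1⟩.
-0.9154i|0⟩ - 0.4025|1⟩

Rx(3.97) = [[cos(θ/2), −i·sin(θ/2)], [−i·sin(θ/2), cos(θ/2)]]; θ = 3.97, cos(θ/2) ≈ -0.402461, sin(θ/2) ≈ 0.915437.
With a = amp(|0⟩) = 0 and b = amp(|1⟩) = 1:
new amp(|0⟩) = (-0.402461)·a + (-0.915437i)·b = -0.9154i
new amp(|1⟩) = (-0.915437i)·a + (-0.402461)·b = -0.4025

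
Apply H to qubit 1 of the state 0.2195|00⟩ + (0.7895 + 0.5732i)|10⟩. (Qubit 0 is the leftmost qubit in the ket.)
0.1552|00⟩ + 0.1552|01⟩ + (0.5583 + 0.4053i)|10⟩ + (0.5583 + 0.4053i)|11⟩

H on qubit 1 mixes each pair of kets that differ only in qubit 1: amplitudes (a, b) of (|…0…⟩, |…1…⟩) become ((a + b)/√2, (a − b)/√2). Kets absent from the input have amplitude 0.
(|00⟩, |01⟩): (a, b) = (0.2195, 0) → (0.1552, 0.1552)
(|10⟩, |11⟩): (a, b) = ((0.7895 + 0.5732i), 0) → ((0.5583 + 0.4053i), (0.5583 + 0.4053i))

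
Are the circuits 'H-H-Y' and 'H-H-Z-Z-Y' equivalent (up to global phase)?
Yes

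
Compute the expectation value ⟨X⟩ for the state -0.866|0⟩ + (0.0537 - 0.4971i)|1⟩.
-0.09301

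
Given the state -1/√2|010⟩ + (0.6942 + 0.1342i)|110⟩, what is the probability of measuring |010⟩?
1/2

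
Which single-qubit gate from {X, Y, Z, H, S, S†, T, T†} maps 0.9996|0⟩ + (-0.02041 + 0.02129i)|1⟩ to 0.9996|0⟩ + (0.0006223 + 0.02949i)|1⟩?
T†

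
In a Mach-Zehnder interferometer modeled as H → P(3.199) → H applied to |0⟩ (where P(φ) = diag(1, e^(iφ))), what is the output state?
(0.0008237 - 0.02869i)|0⟩ + (0.9992 + 0.02869i)|1⟩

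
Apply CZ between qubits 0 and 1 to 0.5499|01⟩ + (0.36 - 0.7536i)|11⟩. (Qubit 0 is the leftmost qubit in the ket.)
0.5499|01⟩ + (-0.36 + 0.7536i)|11⟩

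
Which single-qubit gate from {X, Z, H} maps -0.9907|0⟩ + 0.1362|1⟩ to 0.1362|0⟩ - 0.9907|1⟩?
X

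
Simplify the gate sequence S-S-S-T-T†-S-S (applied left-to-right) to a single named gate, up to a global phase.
S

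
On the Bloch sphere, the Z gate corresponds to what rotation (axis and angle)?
Rotation by π around the z-axis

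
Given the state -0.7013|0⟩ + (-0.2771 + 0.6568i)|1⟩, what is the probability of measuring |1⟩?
0.5082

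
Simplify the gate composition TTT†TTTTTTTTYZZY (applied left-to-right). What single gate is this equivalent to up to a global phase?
T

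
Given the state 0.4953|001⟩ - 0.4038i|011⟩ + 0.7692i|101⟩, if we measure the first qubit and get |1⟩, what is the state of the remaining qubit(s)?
i|01⟩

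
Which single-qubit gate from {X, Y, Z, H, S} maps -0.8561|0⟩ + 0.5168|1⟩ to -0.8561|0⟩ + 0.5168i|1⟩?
S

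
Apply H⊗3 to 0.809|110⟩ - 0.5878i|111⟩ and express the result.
(0.286 - 0.2078i)|000⟩ + (0.286 + 0.2078i)|001⟩ + (-0.286 + 0.2078i)|010⟩ + (-0.286 - 0.2078i)|011⟩ + (-0.286 + 0.2078i)|100⟩ + (-0.286 - 0.2078i)|101⟩ + (0.286 - 0.2078i)|110⟩ + (0.286 + 0.2078i)|111⟩

H⊗3 gives amp(|y⟩) = (1/2√2) Σ_x (−1)^(x·y) amp(|x⟩), where x·y is the number of positions in which both x and y have a 1.
|000⟩: (0.809 - 0.5878i)/(2√2) = (0.286 - 0.2078i)
|001⟩: (0.809 + 0.5878i)/(2√2) = (0.286 + 0.2078i)
|010⟩: (-0.809 + 0.5878i)/(2√2) = (-0.286 + 0.2078i)
|011⟩: (-0.809 - 0.5878i)/(2√2) = (-0.286 - 0.2078i)
|100⟩: (-0.809 + 0.5878i)/(2√2) = (-0.286 + 0.2078i)
|101⟩: (-0.809 - 0.5878i)/(2√2) = (-0.286 - 0.2078i)
|110⟩: (0.809 - 0.5878i)/(2√2) = (0.286 - 0.2078i)
|111⟩: (0.809 + 0.5878i)/(2√2) = (0.286 + 0.2078i)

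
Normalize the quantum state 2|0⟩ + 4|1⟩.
1/√5|0⟩ + 0.8944|1⟩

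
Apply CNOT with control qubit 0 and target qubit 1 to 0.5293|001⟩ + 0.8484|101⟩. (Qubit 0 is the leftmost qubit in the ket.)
0.5293|001⟩ + 0.8484|111⟩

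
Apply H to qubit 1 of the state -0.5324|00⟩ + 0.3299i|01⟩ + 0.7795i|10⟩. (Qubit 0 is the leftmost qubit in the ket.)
(-0.3765 + 0.2333i)|00⟩ + (-0.3765 - 0.2333i)|01⟩ + 0.5512i|10⟩ + 0.5512i|11⟩

H on qubit 1 mixes each pair of kets that differ only in qubit 1: amplitudes (a, b) of (|…0…⟩, |…1…⟩) become ((a + b)/√2, (a − b)/√2). Kets absent from the input have amplitude 0.
(|00⟩, |01⟩): (a, b) = (-0.5324, 0.3299i) → ((-0.3765 + 0.2333i), (-0.3765 - 0.2333i))
(|10⟩, |11⟩): (a, b) = (0.7795i, 0) → (0.5512i, 0.5512i)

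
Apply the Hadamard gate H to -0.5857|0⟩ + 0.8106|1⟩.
0.159|0⟩ - 0.9873|1⟩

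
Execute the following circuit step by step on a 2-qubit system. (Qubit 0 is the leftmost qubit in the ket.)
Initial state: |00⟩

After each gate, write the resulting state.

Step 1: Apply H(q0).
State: 1/√2|00⟩ + 1/√2|10⟩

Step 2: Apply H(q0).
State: |00⟩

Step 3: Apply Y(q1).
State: i|01⟩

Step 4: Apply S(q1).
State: -|01⟩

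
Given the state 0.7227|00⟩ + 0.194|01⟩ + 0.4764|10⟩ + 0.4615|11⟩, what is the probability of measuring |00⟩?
0.5223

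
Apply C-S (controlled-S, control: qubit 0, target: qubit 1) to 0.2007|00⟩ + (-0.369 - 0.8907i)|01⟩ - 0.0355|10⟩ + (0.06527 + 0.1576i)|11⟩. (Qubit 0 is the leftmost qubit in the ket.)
0.2007|00⟩ + (-0.369 - 0.8907i)|01⟩ - 0.0355|10⟩ + (-0.1576 + 0.06527i)|11⟩

C-S leaves the control-|0⟩ kets |00⟩, |01⟩ unchanged and applies S to qubit 1 on the control-|1⟩ pair (|10⟩, |11⟩).
S = [[1, 0], [0, i]].
With a = amp(|10⟩) = -0.0355 and b = amp(|11⟩) = (0.06527 + 0.1576i):
new amp(|10⟩) = (1)·a = -0.0355
new amp(|11⟩) = (i)·b = (-0.1576 + 0.06527i)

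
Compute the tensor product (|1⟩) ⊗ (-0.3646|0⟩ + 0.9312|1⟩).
-0.3646|10⟩ + 0.9312|11⟩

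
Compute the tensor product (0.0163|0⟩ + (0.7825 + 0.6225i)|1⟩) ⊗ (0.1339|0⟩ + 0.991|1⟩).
0.002183|00⟩ + 0.01615|01⟩ + (0.1048 + 0.08335i)|10⟩ + (0.7755 + 0.6169i)|11⟩

amp(|b₁b₂…⟩) = product of the factor amplitudes for bits b₁, b₂, …; only kets whose every factor amplitude is nonzero survive.
|00⟩: (0.0163)(0.1339) = 0.002183
|01⟩: (0.0163)(0.991) = 0.01615
|10⟩: (0.7825 + 0.6225i)(0.1339) = (0.1048 + 0.08335i)
|11⟩: (0.7825 + 0.6225i)(0.991) = (0.7755 + 0.6169i)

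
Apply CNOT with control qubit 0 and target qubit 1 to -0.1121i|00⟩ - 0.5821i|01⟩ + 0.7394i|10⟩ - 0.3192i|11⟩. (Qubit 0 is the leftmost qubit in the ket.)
-0.1121i|00⟩ - 0.5821i|01⟩ - 0.3192i|10⟩ + 0.7394i|11⟩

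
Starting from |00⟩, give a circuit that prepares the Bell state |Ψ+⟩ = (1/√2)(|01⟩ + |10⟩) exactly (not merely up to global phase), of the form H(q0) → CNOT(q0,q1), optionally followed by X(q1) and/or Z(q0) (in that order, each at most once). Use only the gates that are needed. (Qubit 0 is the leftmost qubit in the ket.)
H(q0) → CNOT(q0,q1) → X(q1)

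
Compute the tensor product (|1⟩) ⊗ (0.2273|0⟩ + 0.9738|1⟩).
0.2273|10⟩ + 0.9738|11⟩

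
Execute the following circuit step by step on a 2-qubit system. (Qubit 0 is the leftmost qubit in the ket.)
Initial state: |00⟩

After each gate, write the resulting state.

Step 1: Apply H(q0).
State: 1/√2|00⟩ + 1/√2|10⟩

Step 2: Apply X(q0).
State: 1/√2|00⟩ + 1/√2|10⟩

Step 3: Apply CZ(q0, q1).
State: 1/√2|00⟩ + 1/√2|10⟩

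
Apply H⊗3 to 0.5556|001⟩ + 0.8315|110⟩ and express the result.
0.4904|000⟩ + 0.09755|001⟩ - 0.09755|010⟩ - 0.4904|011⟩ - 0.09755|100⟩ - 0.4904|101⟩ + 0.4904|110⟩ + 0.09755|111⟩

H⊗3 gives amp(|y⟩) = (1/2√2) Σ_x (−1)^(x·y) amp(|x⟩), where x·y is the number of positions in which both x and y have a 1.
|000⟩: (0.5556 + 0.8315)/(2√2) = 0.4904
|001⟩: (-0.5556 + 0.8315)/(2√2) = 0.09755
|010⟩: (0.5556 - 0.8315)/(2√2) = -0.09755
|011⟩: (-0.5556 - 0.8315)/(2√2) = -0.4904
|100⟩: (0.5556 - 0.8315)/(2√2) = -0.09755
|101⟩: (-0.5556 - 0.8315)/(2√2) = -0.4904
|110⟩: (0.5556 + 0.8315)/(2√2) = 0.4904
|111⟩: (-0.5556 + 0.8315)/(2√2) = 0.09755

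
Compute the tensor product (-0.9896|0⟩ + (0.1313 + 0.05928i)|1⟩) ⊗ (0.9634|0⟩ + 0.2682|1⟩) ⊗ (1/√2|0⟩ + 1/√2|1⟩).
-0.6741|000⟩ - 0.6741|001⟩ - 0.1877|010⟩ - 0.1877|011⟩ + (0.08945 + 0.04038i)|100⟩ + (0.08945 + 0.04038i)|101⟩ + (0.0249 + 0.01124i)|110⟩ + (0.0249 + 0.01124i)|111⟩

amp(|b₁b₂…⟩) = product of the factor amplitudes for bits b₁, b₂, …; only kets whose every factor amplitude is nonzero survive.
|000⟩: (-0.9896)(0.9634)(1/√2) = -0.6741
|001⟩: (-0.9896)(0.9634)(1/√2) = -0.6741
|010⟩: (-0.9896)(0.2682)(1/√2) = -0.1877
|011⟩: (-0.9896)(0.2682)(1/√2) = -0.1877
|100⟩: (0.1313 + 0.05928i)(0.9634)(1/√2) = (0.08945 + 0.04038i)
|101⟩: (0.1313 + 0.05928i)(0.9634)(1/√2) = (0.08945 + 0.04038i)
|110⟩: (0.1313 + 0.05928i)(0.2682)(1/√2) = (0.0249 + 0.01124i)
|111⟩: (0.1313 + 0.05928i)(0.2682)(1/√2) = (0.0249 + 0.01124i)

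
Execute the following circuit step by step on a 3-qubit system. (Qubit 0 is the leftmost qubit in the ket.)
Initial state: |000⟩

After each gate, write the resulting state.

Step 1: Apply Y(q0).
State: i|100⟩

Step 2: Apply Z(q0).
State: -i|100⟩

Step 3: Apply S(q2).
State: -i|100⟩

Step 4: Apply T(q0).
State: (1/√2 - (1/√2)i)|100⟩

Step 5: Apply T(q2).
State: (1/√2 - (1/√2)i)|100⟩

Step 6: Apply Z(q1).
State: (1/√2 - (1/√2)i)|100⟩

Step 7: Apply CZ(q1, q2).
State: (1/√2 - (1/√2)i)|100⟩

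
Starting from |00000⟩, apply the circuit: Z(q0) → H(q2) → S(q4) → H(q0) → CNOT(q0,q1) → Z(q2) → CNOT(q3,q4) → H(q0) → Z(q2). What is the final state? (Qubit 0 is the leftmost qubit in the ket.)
1/√8|00000⟩ + 1/√8|00100⟩ + 1/√8|01000⟩ + 1/√8|01100⟩ + 1/√8|10000⟩ + 1/√8|10100⟩ - 1/√8|11000⟩ - 1/√8|11100⟩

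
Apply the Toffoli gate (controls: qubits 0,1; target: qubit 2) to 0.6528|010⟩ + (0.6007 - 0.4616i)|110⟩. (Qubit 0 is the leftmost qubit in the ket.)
0.6528|010⟩ + (0.6007 - 0.4616i)|111⟩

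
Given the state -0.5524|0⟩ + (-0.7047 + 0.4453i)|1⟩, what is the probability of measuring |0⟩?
0.3051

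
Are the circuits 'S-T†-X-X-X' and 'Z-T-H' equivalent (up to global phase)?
No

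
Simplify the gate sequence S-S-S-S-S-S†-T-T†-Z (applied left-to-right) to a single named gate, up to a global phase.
Z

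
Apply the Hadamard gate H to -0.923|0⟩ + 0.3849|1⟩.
-0.3805|0⟩ - 0.9248|1⟩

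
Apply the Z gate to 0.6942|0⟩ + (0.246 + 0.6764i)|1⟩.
0.6942|0⟩ + (-0.246 - 0.6764i)|1⟩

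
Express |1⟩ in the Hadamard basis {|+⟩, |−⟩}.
1/√2|+⟩ - 1/√2|−⟩

With |ψ⟩ = α|0⟩ + β|1⟩, the Hadamard-basis coefficients are ⟨+|ψ⟩ = (α + β)/√2 and ⟨−|ψ⟩ = (α − β)/√2.
Here α = 0, β = 1: (α + β)/√2 = 1/√2, (α − β)/√2 = -1/√2.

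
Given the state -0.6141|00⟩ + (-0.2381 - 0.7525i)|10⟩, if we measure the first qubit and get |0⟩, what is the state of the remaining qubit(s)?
-|0⟩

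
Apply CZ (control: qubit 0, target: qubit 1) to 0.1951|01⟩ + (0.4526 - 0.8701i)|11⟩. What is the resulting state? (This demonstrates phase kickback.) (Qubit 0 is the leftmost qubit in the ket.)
0.1951|01⟩ + (-0.4526 + 0.8701i)|11⟩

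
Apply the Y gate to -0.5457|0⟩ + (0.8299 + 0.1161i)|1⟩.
(0.1161 - 0.8299i)|0⟩ - 0.5457i|1⟩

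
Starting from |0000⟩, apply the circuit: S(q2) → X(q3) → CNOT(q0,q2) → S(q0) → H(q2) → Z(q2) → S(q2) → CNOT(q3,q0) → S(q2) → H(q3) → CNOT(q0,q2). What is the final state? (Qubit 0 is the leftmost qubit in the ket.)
1/2|1000⟩ - 1/2|1001⟩ + 1/2|1010⟩ - 1/2|1011⟩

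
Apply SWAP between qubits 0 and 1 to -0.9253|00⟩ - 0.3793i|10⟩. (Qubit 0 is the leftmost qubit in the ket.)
-0.9253|00⟩ - 0.3793i|01⟩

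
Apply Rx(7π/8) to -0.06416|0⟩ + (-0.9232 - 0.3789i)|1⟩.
(-0.3841 + 0.9055i)|0⟩ + (-0.1801 - 0.01099i)|1⟩

Rx(7π/8) = [[cos(θ/2), −i·sin(θ/2)], [−i·sin(θ/2), cos(θ/2)]]; θ = 7π/8, cos(θ/2) ≈ 0.19509, sin(θ/2) ≈ 0.980785.
With a = amp(|0⟩) = -0.06416 and b = amp(|1⟩) = (-0.9232 - 0.3789i):
new amp(|0⟩) = (0.19509)·a + (-0.980785i)·b = (-0.3841 + 0.9055i)
new amp(|1⟩) = (-0.980785i)·a + (0.19509)·b = (-0.1801 - 0.01099i)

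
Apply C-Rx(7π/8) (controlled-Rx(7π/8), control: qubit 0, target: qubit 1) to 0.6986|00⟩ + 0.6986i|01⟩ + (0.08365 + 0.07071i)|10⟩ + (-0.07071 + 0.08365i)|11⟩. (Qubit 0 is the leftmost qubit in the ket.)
0.6986|00⟩ + 0.6986i|01⟩ + (0.09836 + 0.08315i)|10⟩ + (0.05556 - 0.06572i)|11⟩

C-Rx(7π/8) leaves the control-|0⟩ kets |00⟩, |01⟩ unchanged and applies Rx(7π/8) to qubit 1 on the control-|1⟩ pair (|10⟩, |11⟩).
Rx(7π/8) = [[cos(θ/2), −i·sin(θ/2)], [−i·sin(θ/2), cos(θ/2)]]; θ = 7π/8, cos(θ/2) ≈ 0.19509, sin(θ/2) ≈ 0.980785.
With a = amp(|10⟩) = (0.08365 + 0.07071i) and b = amp(|11⟩) = (-0.07071 + 0.08365i):
new amp(|10⟩) = (0.19509)·a + (-0.980785i)·b = (0.09836 + 0.08315i)
new amp(|11⟩) = (-0.980785i)·a + (0.19509)·b = (0.05556 - 0.06572i)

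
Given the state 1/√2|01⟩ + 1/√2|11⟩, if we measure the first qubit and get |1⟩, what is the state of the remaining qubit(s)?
|1⟩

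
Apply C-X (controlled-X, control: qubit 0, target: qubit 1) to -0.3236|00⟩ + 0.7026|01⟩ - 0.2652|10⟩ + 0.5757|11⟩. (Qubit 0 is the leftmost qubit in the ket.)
-0.3236|00⟩ + 0.7026|01⟩ + 0.5757|10⟩ - 0.2652|11⟩

C-X leaves the control-|0⟩ kets |00⟩, |01⟩ unchanged and applies X to qubit 1 on the control-|1⟩ pair (|10⟩, |11⟩).
X = [[0, 1], [1, 0]].
With a = amp(|10⟩) = -0.2652 and b = amp(|11⟩) = 0.5757:
new amp(|10⟩) = (1)·b = 0.5757
new amp(|11⟩) = (1)·a = -0.2652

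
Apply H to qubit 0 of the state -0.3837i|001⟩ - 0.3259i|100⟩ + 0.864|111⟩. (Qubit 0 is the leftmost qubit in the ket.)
-0.2304i|000⟩ - 0.2713i|001⟩ + 0.6109|011⟩ + 0.2304i|100⟩ - 0.2713i|101⟩ - 0.6109|111⟩

H on qubit 0 mixes each pair of kets that differ only in qubit 0: amplitudes (a, b) of (|…0…⟩, |…1…⟩) become ((a + b)/√2, (a − b)/√2). Kets absent from the input have amplitude 0.
(|000⟩, |100⟩): (a, b) = (0, -0.3259i) → (-0.2304i, 0.2304i)
(|001⟩, |101⟩): (a, b) = (-0.3837i, 0) → (-0.2713i, -0.2713i)
(|011⟩, |111⟩): (a, b) = (0, 0.864) → (0.6109, -0.6109)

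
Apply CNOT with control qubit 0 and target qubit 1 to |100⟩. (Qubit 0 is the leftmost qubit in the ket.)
|110⟩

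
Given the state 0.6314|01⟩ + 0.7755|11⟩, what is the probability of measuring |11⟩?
0.6014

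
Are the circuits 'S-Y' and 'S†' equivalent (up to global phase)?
No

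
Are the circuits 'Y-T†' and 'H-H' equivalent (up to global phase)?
No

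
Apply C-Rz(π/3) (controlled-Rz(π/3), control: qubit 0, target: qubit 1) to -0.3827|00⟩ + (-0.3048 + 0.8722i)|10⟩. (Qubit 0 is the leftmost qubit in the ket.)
-0.3827|00⟩ + (0.1721 + 0.9077i)|10⟩

C-Rz(π/3) leaves the control-|0⟩ kets |00⟩, |01⟩ unchanged and applies Rz(π/3) to qubit 1 on the control-|1⟩ pair (|10⟩, |11⟩).
Rz(π/3) = [[e^(−iθ/2), 0], [0, e^(iθ/2)]] with e^(±iθ/2) = cos(θ/2) ± i·sin(θ/2); θ = π/3, cos(θ/2) ≈ 0.866025, sin(θ/2) ≈ 0.5.
With a = amp(|10⟩) = (-0.3048 + 0.8722i) and b = amp(|11⟩) = 0:
new amp(|10⟩) = (0.866025 - 0.5i)·a = (0.1721 + 0.9077i)
new amp(|11⟩) = (0.866025 + 0.5i)·b = 0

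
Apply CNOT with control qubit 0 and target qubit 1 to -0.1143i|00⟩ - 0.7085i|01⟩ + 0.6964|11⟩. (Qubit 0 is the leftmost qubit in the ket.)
-0.1143i|00⟩ - 0.7085i|01⟩ + 0.6964|10⟩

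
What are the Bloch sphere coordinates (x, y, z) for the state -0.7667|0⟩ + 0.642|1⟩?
(-0.9844, 0, 0.1757)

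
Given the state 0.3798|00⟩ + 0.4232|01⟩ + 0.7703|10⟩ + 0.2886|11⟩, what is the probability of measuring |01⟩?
0.1791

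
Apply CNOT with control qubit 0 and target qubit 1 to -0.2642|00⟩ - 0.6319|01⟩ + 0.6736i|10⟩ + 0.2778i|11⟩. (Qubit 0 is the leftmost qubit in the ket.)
-0.2642|00⟩ - 0.6319|01⟩ + 0.2778i|10⟩ + 0.6736i|11⟩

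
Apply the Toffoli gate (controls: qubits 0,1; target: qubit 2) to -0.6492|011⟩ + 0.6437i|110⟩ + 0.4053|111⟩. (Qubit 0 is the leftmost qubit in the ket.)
-0.6492|011⟩ + 0.4053|110⟩ + 0.6437i|111⟩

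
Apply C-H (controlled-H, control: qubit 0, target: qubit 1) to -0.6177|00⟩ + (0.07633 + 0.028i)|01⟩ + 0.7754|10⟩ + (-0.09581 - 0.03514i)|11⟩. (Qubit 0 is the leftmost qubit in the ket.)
-0.6177|00⟩ + (0.07633 + 0.028i)|01⟩ + (0.4805 - 0.02485i)|10⟩ + (0.616 + 0.02485i)|11⟩

C-H leaves the control-|0⟩ kets |00⟩, |01⟩ unchanged and applies H to qubit 1 on the control-|1⟩ pair (|10⟩, |11⟩).
H = [[1/√2, 1/√2], [1/√2, -1/√2]].
With a = amp(|10⟩) = 0.7754 and b = amp(|11⟩) = (-0.09581 - 0.03514i):
new amp(|10⟩) = (1/√2)·a + (1/√2)·b = (0.4805 - 0.02485i)
new amp(|11⟩) = (1/√2)·a + (-1/√2)·b = (0.616 + 0.02485i)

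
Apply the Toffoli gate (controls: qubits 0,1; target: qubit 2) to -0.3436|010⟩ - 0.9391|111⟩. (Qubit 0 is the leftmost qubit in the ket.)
-0.3436|010⟩ - 0.9391|110⟩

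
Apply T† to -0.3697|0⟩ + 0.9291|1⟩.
-0.3697|0⟩ + (0.657 - 0.657i)|1⟩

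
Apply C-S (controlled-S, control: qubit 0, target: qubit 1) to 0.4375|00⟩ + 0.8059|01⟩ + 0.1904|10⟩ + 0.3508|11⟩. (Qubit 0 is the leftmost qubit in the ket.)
0.4375|00⟩ + 0.8059|01⟩ + 0.1904|10⟩ + 0.3508i|11⟩

C-S leaves the control-|0⟩ kets |00⟩, |01⟩ unchanged and applies S to qubit 1 on the control-|1⟩ pair (|10⟩, |11⟩).
S = [[1, 0], [0, i]].
With a = amp(|10⟩) = 0.1904 and b = amp(|11⟩) = 0.3508:
new amp(|10⟩) = (1)·a = 0.1904
new amp(|11⟩) = (i)·b = 0.3508i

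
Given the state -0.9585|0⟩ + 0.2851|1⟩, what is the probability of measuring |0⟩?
0.9187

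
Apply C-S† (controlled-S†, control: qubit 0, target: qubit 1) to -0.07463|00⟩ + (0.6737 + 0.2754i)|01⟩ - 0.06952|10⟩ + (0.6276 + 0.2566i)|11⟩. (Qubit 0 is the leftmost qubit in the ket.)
-0.07463|00⟩ + (0.6737 + 0.2754i)|01⟩ - 0.06952|10⟩ + (0.2566 - 0.6276i)|11⟩

C-S† leaves the control-|0⟩ kets |00⟩, |01⟩ unchanged and applies S† to qubit 1 on the control-|1⟩ pair (|10⟩, |11⟩).
S† = [[1, 0], [0, -i]].
With a = amp(|10⟩) = -0.06952 and b = amp(|11⟩) = (0.6276 + 0.2566i):
new amp(|10⟩) = (1)·a = -0.06952
new amp(|11⟩) = (-i)·b = (0.2566 - 0.6276i)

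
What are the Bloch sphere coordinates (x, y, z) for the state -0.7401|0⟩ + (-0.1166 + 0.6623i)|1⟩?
(0.1726, -0.9803, 0.09551)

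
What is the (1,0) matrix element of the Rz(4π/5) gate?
0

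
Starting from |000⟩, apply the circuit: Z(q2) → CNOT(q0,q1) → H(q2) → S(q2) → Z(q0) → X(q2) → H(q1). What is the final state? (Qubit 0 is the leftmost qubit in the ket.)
(1/2)i|000⟩ + 1/2|001⟩ + (1/2)i|010⟩ + 1/2|011⟩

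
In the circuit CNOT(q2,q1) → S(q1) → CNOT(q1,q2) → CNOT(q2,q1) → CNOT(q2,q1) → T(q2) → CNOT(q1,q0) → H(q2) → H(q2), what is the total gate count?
9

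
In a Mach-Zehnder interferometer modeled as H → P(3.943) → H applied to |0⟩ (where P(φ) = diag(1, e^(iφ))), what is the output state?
(0.1522 - 0.3592i)|0⟩ + (0.8478 + 0.3592i)|1⟩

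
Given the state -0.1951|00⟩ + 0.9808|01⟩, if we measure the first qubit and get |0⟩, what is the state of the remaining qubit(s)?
-0.1951|0⟩ + 0.9808|1⟩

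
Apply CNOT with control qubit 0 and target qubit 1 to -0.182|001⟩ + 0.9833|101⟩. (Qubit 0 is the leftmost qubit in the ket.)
-0.182|001⟩ + 0.9833|111⟩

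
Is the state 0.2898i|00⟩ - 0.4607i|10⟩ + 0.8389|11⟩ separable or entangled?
Entangled

Writing the state as a|00⟩ + b|01⟩ + c|10⟩ + d|11⟩, it is a product state iff ad − bc = 0.
Here (a, b, c, d) = (0.2898i, 0, -0.4607i, 0.8389): ad − bc = (0.2898i)(0.8389) − (0)(-0.4607i) = 0.2431i ≠ 0, so the state is entangled.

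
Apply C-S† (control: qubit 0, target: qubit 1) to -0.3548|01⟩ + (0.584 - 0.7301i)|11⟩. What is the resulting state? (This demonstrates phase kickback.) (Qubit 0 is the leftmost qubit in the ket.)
-0.3548|01⟩ + (-0.7301 - 0.584i)|11⟩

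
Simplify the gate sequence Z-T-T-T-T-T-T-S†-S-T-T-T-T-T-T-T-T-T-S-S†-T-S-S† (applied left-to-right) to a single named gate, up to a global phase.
Z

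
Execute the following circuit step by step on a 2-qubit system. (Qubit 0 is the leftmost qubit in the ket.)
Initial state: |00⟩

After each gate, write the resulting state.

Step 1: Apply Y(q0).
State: i|10⟩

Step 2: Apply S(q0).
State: -|10⟩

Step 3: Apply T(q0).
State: (-1/√2 - (1/√2)i)|10⟩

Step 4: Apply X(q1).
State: (-1/√2 - (1/√2)i)|11⟩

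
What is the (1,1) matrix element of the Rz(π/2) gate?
(1/√2 + (1/√2)i)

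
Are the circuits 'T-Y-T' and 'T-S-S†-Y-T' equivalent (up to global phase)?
Yes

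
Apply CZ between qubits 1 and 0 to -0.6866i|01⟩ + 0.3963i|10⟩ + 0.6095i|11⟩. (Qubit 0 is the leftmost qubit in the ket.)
-0.6866i|01⟩ + 0.3963i|10⟩ - 0.6095i|11⟩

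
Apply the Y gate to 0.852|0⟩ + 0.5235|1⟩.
-0.5235i|0⟩ + 0.852i|1⟩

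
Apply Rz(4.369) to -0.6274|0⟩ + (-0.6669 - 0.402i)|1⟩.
(0.3613 + 0.5129i)|0⟩ + (0.7127 - 0.3137i)|1⟩

Rz(4.369) = [[e^(−iθ/2), 0], [0, e^(iθ/2)]] with e^(±iθ/2) = cos(θ/2) ± i·sin(θ/2); θ = 4.369, cos(θ/2) ≈ -0.575899, sin(θ/2) ≈ 0.817521.
With a = amp(|0⟩) = -0.6274 and b = amp(|1⟩) = (-0.6669 - 0.402i):
new amp(|0⟩) = (-0.575899 - 0.817521i)·a = (0.3613 + 0.5129i)
new amp(|1⟩) = (-0.575899 + 0.817521i)·b = (0.7127 - 0.3137i)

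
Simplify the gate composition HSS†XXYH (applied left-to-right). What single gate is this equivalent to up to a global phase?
Y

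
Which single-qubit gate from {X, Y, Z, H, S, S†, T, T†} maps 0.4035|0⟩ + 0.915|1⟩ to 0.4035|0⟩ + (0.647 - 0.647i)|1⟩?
T†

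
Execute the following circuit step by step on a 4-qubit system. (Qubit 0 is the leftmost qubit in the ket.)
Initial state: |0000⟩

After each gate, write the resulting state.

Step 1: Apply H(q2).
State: 1/√2|0000⟩ + 1/√2|0010⟩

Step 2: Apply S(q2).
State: 1/√2|0000⟩ + (1/√2)i|0010⟩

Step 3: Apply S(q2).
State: 1/√2|0000⟩ - 1/√2|0010⟩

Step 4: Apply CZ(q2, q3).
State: 1/√2|0000⟩ - 1/√2|0010⟩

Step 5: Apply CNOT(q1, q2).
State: 1/√2|0000⟩ - 1/√2|0010⟩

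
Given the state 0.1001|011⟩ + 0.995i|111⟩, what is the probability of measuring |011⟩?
0.01002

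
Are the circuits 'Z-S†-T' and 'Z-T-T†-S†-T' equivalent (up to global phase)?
Yes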